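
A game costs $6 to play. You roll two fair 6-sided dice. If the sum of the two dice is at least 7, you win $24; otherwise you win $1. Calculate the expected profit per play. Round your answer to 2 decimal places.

$8.42

E[payout] = (5/12)·1 + (7/12)·24 = 173/12
Expected profit = 173/12 − 6 = 101/12 ≈ $8.42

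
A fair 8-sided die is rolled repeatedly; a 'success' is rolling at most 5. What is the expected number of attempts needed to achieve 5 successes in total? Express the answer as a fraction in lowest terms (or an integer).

8

By linearity (sum of 5 independent geometric waits), E[trials] = 5/p = 5/(5/8) = 8.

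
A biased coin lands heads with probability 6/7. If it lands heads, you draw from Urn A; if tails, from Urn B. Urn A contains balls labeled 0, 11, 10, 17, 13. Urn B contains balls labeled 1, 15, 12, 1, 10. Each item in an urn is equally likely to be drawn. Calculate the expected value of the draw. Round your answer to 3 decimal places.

E[X | Urn A] = (0 + 11 + 10 + 17 + 13)/5 = 51/5
E[X | Urn B] = (1 + 15 + 12 + 1 + 10)/5 = 39/5
E[X] = (6/7)·51/5 + (1/7)·39/5 = 69/7 ≈ 9.857

9.857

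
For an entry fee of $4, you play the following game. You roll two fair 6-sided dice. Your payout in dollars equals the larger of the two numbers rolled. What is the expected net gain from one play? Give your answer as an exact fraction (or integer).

17/36 dollars

Distribution of the larger of the two numbers rolled: 1 w.p. 1/36, 2 w.p. 1/12, 3 w.p. 5/36, 4 w.p. 7/36, 5 w.p. 1/4, 6 w.p. 11/36
E[payout] = (1/36)·1 + (1/12)·2 + (5/36)·3 + (7/36)·4 + (1/4)·5 + (11/36)·6 = 161/36
Expected profit = 161/36 − 4 = 17/36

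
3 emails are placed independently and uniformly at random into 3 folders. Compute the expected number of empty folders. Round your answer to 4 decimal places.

0.8889

Let Xⱼ=1 if folder j is empty. P(Xⱼ=1) = ((3-1)/3)^3 = 8/27.
By linearity, E[#empty] = 3·8/27 = 8/9.
≈ 0.8889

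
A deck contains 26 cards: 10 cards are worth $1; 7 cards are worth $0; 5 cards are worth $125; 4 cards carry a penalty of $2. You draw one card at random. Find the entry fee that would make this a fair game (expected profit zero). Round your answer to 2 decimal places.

E[payout] = (10/26)·1 + (7/26)·0 + (5/26)·125 + (4/26)·(-2) = 627/26
Fair fee = E[payout] = 627/26 ≈ $24.12

$24.12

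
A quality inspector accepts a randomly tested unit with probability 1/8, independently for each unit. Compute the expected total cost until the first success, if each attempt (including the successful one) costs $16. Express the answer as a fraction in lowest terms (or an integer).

$128

E[#attempts] = 1/p = 8; E[cost] = 16·8 = 128.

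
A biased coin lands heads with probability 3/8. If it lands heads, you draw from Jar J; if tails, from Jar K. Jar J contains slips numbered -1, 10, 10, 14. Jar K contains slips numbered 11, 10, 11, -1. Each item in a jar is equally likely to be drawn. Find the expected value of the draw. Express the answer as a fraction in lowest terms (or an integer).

127/16

E[X | Jar J] = (-1 + 10 + 10 + 14)/4 = 33/4
E[X | Jar K] = (11 + 10 + 11 − 1)/4 = 31/4
E[X] = (3/8)·33/4 + (5/8)·31/4 = 127/16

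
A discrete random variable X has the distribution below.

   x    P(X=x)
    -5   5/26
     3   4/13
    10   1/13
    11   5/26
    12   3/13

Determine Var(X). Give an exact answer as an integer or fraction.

6800/169

E[X] = (5/26)·(-5) + (4/13)·3 + (1/13)·10 + (5/26)·11 + (3/13)·12 = 73/13
E[X²] = (5/26)·25 + (4/13)·9 + (1/13)·100 + (5/26)·121 + (3/13)·144 = 933/13
Var(X) = 933/13 − (73/13)² = 6800/169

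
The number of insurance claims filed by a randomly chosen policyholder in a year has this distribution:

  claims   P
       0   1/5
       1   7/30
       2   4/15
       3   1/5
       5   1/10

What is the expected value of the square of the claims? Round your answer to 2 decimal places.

5.60

E[X²] = (1/5)·0 + (7/30)·1 + (4/15)·4 + (1/5)·9 + (1/10)·25
     = 28/5 ≈ 5.60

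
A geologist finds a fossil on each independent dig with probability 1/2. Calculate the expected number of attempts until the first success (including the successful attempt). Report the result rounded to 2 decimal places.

2.00

For a geometric distribution, E[trials] = 1/p = 1/(1/2) = 2.
≈ 2.00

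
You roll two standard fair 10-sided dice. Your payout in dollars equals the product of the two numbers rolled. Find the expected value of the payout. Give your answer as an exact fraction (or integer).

Distribution of the product of the two numbers rolled: 1 w.p. 1/100, 2 w.p. 1/50, 3 w.p. 1/50, 4 w.p. 3/100, 5 w.p. 1/50, 6 w.p. 1/25, …
E[payout] = (1/100)·1 + (1/50)·2 + (1/50)·3 + (3/100)·4 + (1/50)·5 + (1/25)·6 + (1/50)·7 + (1/25)·8 + (3/100)·9 + (1/25)·10 + (1/25)·12 + (1/50)·14 + (1/50)·15 + (3/100)·16 + (1/25)·18 + (1/25)·20 + (1/50)·21 + (1/25)·24 + (1/100)·25 + (1/50)·27 + (1/50)·28 + (1/25)·30 + (1/50)·32 + (1/50)·35 + (3/100)·36 + (1/25)·40 + (1/50)·42 + (1/50)·45 + (1/50)·48 + (1/100)·49 + (1/50)·50 + (1/50)·54 + (1/50)·56 + (1/50)·60 + (1/50)·63 + (1/100)·64 + (1/50)·70 + (1/50)·72 + (1/50)·80 + (1/100)·81 + (1/50)·90 + (1/100)·100 = 121/4

121/4 dollars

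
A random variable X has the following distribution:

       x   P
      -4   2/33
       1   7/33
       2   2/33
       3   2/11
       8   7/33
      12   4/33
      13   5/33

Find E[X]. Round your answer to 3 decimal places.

E[X] = (2/33)·(-4) + (7/33)·1 + (2/33)·2 + (2/11)·3 + (7/33)·8 + (4/33)·12 + (5/33)·13
     = 190/33 ≈ 5.758

5.758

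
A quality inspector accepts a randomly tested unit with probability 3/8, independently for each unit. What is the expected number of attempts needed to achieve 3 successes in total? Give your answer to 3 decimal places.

By linearity (sum of 3 independent geometric waits), E[trials] = 3/p = 3/(3/8) = 8.
≈ 8.000

8.000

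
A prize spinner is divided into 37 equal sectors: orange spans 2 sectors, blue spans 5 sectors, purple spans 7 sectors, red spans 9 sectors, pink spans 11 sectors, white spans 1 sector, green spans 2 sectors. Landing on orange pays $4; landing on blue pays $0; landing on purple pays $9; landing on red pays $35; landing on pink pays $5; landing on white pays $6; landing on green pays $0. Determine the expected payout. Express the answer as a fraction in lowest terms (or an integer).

E[payout] = (2/37)·4 + (5/37)·0 + (7/37)·9 + (9/37)·35 + (11/37)·5 + (1/37)·6 + (2/37)·0 = 447/37

447/37 dollars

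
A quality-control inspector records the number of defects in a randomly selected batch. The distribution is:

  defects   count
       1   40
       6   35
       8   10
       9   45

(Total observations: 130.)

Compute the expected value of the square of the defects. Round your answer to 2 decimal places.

42.96

Total = 130, so P(defects=1) = 40/130, etc.
E[X²] = (4/13)·1 + (7/26)·36 + (1/13)·64 + (9/26)·81
     = 1117/26 ≈ 42.96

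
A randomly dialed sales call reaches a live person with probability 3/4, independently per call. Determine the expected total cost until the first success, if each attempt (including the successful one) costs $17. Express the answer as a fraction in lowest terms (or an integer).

68/3 dollars

E[#attempts] = 1/p = 4/3; E[cost] = 17·4/3 = 68/3.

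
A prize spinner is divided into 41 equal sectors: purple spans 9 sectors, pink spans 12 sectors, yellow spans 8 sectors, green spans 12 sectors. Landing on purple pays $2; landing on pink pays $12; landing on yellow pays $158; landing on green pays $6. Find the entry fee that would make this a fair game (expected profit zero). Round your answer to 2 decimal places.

$36.54

E[payout] = (9/41)·2 + (12/41)·12 + (8/41)·158 + (12/41)·6 = 1498/41
Fair fee = E[payout] = 1498/41 ≈ $36.54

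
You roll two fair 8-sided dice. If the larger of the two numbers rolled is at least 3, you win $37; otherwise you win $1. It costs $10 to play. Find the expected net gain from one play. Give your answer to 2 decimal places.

$24.75

E[payout] = (1/16)·1 + (15/16)·37 = 139/4
Expected profit = 139/4 − 10 = 99/4 ≈ $24.75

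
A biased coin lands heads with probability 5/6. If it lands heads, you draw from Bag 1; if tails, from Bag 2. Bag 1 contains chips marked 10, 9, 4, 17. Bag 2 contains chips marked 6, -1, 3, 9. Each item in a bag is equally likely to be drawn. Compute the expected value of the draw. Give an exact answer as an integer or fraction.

217/24

E[X | Bag 1] = (10 + 9 + 4 + 17)/4 = 10
E[X | Bag 2] = (6 − 1 + 3 + 9)/4 = 17/4
E[X] = (5/6)·10 + (1/6)·17/4 = 217/24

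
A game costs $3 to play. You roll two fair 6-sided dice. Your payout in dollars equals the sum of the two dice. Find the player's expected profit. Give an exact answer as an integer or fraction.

Distribution of the sum of the two dice: 2 w.p. 1/36, 3 w.p. 1/18, 4 w.p. 1/12, 5 w.p. 1/9, 6 w.p. 5/36, 7 w.p. 1/6, …
E[payout] = (1/36)·2 + (1/18)·3 + (1/12)·4 + (1/9)·5 + (5/36)·6 + (1/6)·7 + (5/36)·8 + (1/9)·9 + (1/12)·10 + (1/18)·11 + (1/36)·12 = 7
Expected profit = 7 − 3 = 4

$4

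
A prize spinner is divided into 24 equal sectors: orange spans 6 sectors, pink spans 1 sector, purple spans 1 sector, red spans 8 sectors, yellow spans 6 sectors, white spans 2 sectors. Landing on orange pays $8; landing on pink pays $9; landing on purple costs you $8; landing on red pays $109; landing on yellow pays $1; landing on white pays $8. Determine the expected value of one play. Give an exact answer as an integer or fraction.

E[payout] = (6/24)·8 + (1/24)·9 + (1/24)·(-8) + (8/24)·109 + (6/24)·1 + (2/24)·8 = 943/24

943/24 dollars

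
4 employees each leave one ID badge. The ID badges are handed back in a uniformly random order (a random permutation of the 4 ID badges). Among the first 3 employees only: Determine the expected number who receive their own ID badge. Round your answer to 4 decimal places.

0.7500

Let Xᵢ = 1 if person i gets their own ID badge. For each i, P(Xᵢ=1) = 1/4.
By linearity of expectation, E[X₁+…+X_3] = 3·(1/4) = 3/4.
≈ 0.7500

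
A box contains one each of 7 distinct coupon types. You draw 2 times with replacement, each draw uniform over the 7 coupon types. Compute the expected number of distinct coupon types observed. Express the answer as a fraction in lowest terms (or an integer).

Let Xⱼ=1 if type j appears at least once. P(Xⱼ=1) = 1 − ((7−1)/7)^2 = 13/49.
E[#distinct] = 7·13/49 = 13/7.

13/7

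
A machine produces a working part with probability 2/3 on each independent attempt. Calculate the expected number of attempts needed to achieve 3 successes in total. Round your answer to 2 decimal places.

4.50

By linearity (sum of 3 independent geometric waits), E[trials] = 3/p = 3/(2/3) = 9/2.
≈ 4.50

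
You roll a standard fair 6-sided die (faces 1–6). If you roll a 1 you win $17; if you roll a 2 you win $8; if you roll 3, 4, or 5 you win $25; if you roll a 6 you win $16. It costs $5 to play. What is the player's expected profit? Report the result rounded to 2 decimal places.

E[payout] = (1/6)·8 + (1/6)·16 + (1/6)·17 + (1/2)·25 = 58/3
Expected profit = 58/3 − 5 = 43/3 ≈ $14.33

$14.33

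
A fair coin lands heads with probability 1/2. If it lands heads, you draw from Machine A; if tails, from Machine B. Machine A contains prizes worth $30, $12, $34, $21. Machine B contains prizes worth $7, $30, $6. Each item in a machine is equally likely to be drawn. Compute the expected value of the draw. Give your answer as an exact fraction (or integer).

463/24 dollars

E[X | Machine A] = (30 + 12 + 34 + 21)/4 = 97/4
E[X | Machine B] = (7 + 30 + 6)/3 = 43/3
E[X] = (1/2)·97/4 + (1/2)·43/3 = 463/24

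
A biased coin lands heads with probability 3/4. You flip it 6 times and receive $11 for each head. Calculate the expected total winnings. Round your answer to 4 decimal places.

E[#heads] = 6·3/4 = 9/2 (linearity over flips).
E[winnings] = 11·9/2 = 99/2.
≈ 49.5000

$49.5000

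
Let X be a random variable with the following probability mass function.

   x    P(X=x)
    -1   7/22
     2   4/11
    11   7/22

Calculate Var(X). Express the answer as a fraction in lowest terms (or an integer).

E[X] = (7/22)·(-1) + (4/11)·2 + (7/22)·11 = 43/11
E[X²] = (7/22)·1 + (4/11)·4 + (7/22)·121 = 443/11
Var(X) = 443/11 − (43/11)² = 3024/121

3024/121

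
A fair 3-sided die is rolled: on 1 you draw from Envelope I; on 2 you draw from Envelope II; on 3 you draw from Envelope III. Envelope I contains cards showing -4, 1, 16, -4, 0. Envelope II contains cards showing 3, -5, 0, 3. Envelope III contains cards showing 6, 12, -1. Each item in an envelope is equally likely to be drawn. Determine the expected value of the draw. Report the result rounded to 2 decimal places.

E[X | Envelope I] = (-4 + 1 + 16 − 4 + 0)/5 = 9/5
E[X | Envelope II] = (3 − 5 + 0 + 3)/4 = 1/4
E[X | Envelope III] = (6 + 12 − 1)/3 = 17/3
E[X] = (1/3)·9/5 + (1/3)·1/4 + (1/3)·17/3 = 463/180 ≈ 2.57

2.57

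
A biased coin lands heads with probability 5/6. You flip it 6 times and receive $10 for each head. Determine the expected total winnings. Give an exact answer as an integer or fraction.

E[#heads] = 6·5/6 = 5 (linearity over flips).
E[winnings] = 10·5 = 50.

$50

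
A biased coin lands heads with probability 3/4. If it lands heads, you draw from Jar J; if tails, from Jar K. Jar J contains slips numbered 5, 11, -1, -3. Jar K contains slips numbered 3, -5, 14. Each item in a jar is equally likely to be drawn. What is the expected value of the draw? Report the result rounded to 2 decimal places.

3.25

E[X | Jar J] = (5 + 11 − 1 − 3)/4 = 3
E[X | Jar K] = (3 − 5 + 14)/3 = 4
E[X] = (3/4)·3 + (1/4)·4 = 13/4 ≈ 3.25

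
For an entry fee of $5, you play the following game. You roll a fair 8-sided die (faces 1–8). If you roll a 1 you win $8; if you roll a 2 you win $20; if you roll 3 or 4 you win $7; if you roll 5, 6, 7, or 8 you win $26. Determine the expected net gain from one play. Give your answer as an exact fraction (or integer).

53/4 dollars

E[payout] = (1/4)·7 + (1/8)·8 + (1/8)·20 + (1/2)·26 = 73/4
Expected profit = 73/4 − 5 = 53/4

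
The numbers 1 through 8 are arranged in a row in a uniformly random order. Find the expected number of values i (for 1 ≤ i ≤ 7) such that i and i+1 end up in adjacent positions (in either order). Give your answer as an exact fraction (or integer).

For each i ∈ {1,…,7}, let Xᵢ = 1 if i and i+1 are adjacent. P(Xᵢ=1) = 2·(8−1)!/8! = 2/8.
By linearity, E[ΣXᵢ] = (7)·(2/8) = 7/4.

7/4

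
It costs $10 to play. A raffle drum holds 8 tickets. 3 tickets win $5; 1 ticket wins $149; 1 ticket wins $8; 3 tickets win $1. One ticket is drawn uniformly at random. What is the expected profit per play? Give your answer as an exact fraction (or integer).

95/8 dollars

E[payout] = (3/8)·5 + (1/8)·149 + (1/8)·8 + (3/8)·1 = 175/8
Expected profit = 175/8 − 10 = 95/8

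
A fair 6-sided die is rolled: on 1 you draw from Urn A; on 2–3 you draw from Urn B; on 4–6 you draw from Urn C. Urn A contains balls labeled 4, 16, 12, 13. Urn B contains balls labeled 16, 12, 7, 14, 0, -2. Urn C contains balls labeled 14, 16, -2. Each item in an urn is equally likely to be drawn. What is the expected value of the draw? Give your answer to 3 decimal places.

9.153

E[X | Urn A] = (4 + 16 + 12 + 13)/4 = 45/4
E[X | Urn B] = (16 + 12 + 7 + 14 + 0 − 2)/6 = 47/6
E[X | Urn C] = (14 + 16 − 2)/3 = 28/3
E[X] = (1/6)·45/4 + (1/3)·47/6 + (1/2)·28/3 = 659/72 ≈ 9.153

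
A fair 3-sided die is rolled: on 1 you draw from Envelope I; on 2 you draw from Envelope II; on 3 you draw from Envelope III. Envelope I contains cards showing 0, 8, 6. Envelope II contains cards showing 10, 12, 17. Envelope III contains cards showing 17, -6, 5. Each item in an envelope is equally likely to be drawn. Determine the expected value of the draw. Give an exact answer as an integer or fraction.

E[X | Envelope I] = (0 + 8 + 6)/3 = 14/3
E[X | Envelope II] = (10 + 12 + 17)/3 = 13
E[X | Envelope III] = (17 − 6 + 5)/3 = 16/3
E[X] = (1/3)·14/3 + (1/3)·13 + (1/3)·16/3 = 23/3

23/3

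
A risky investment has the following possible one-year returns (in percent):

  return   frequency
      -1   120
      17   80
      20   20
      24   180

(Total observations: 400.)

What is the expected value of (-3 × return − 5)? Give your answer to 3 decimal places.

-49.700

Total = 400, so P(return=-1) = 120/400, etc.
E[-3x-5] = (3/10)·(-2) + (1/5)·(-56) + (1/20)·(-65) + (9/20)·(-77)
     = -497/10 ≈ -49.700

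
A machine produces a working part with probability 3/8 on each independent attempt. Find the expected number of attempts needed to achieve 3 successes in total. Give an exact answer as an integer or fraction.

By linearity (sum of 3 independent geometric waits), E[trials] = 3/p = 3/(3/8) = 8.

8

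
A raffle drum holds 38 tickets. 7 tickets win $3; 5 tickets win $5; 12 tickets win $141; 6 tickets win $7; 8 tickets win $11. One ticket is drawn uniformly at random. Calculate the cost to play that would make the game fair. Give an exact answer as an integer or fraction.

E[payout] = (7/38)·3 + (5/38)·5 + (12/38)·141 + (6/38)·7 + (8/38)·11 = 934/19
Fair fee = E[payout] = 934/19

934/19 dollars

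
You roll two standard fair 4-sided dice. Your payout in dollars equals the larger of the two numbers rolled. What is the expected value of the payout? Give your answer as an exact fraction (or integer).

Distribution of the larger of the two numbers rolled: 1 w.p. 1/16, 2 w.p. 3/16, 3 w.p. 5/16, 4 w.p. 7/16
E[payout] = (1/16)·1 + (3/16)·2 + (5/16)·3 + (7/16)·4 = 25/8

25/8 dollars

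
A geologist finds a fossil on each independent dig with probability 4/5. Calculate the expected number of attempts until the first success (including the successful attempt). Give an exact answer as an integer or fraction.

For a geometric distribution, E[trials] = 1/p = 1/(4/5) = 5/4.

5/4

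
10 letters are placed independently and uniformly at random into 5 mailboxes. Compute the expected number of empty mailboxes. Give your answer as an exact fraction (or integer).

Let Xⱼ=1 if mailbox j is empty. P(Xⱼ=1) = ((5-1)/5)^10 = 1048576/9765625.
By linearity, E[#empty] = 5·1048576/9765625 = 1048576/1953125.

1048576/1953125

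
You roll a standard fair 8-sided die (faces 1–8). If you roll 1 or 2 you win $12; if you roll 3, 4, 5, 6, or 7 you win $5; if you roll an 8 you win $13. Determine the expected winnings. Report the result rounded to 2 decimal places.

E[payout] = (5/8)·5 + (1/4)·12 + (1/8)·13 = 31/4
≈ $7.75

$7.75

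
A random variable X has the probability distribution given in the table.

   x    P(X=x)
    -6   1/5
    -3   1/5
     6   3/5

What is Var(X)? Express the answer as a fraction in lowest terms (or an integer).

684/25

E[X] = (1/5)·(-6) + (1/5)·(-3) + (3/5)·6 = 9/5
E[X²] = (1/5)·36 + (1/5)·9 + (3/5)·36 = 153/5
Var(X) = 153/5 − (9/5)² = 684/25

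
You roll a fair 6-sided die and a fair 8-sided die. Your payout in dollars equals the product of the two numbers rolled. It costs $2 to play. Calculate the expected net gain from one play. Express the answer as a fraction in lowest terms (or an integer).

55/4 dollars

Distribution of the product of the two numbers rolled: 1 w.p. 1/48, 2 w.p. 1/24, 3 w.p. 1/24, 4 w.p. 1/16, 5 w.p. 1/24, 6 w.p. 1/12, …
E[payout] = (1/48)·1 + (1/24)·2 + (1/24)·3 + (1/16)·4 + (1/24)·5 + (1/12)·6 + (1/48)·7 + (1/16)·8 + (1/48)·9 + (1/24)·10 + (1/12)·12 + (1/48)·14 + (1/24)·15 + (1/24)·16 + (1/24)·18 + (1/24)·20 + (1/48)·21 + (1/16)·24 + (1/48)·25 + (1/48)·28 + (1/24)·30 + (1/48)·32 + (1/48)·35 + (1/48)·36 + (1/48)·40 + (1/48)·42 + (1/48)·48 = 63/4
Expected profit = 63/4 − 2 = 55/4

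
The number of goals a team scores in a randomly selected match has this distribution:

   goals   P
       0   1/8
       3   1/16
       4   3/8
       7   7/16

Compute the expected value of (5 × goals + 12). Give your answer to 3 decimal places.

35.750

E[5x+12] = (1/8)·12 + (1/16)·27 + (3/8)·32 + (7/16)·47
     = 143/4 ≈ 35.750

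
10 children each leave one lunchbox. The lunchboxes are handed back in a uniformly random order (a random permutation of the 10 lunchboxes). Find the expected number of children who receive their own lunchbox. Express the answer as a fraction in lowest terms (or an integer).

Let Xᵢ = 1 if person i gets their own lunchbox. For each i, P(Xᵢ=1) = 1/10.
By linearity of expectation, E[X₁+…+X_10] = 10·(1/10) = 1.

1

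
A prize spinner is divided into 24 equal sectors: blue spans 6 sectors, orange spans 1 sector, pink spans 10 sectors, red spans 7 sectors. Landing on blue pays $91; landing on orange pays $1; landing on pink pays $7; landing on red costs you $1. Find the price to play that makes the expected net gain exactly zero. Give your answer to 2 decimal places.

E[payout] = (6/24)·91 + (1/24)·1 + (10/24)·7 + (7/24)·(-1) = 305/12
Fair fee = E[payout] = 305/12 ≈ $25.42

$25.42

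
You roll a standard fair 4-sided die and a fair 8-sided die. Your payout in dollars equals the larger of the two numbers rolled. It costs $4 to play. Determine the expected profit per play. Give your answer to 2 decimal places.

$0.81

Distribution of the larger of the two numbers rolled: 1 w.p. 1/32, 2 w.p. 3/32, 3 w.p. 5/32, 4 w.p. 7/32, 5 w.p. 1/8, 6 w.p. 1/8, …
E[payout] = (1/32)·1 + (3/32)·2 + (5/32)·3 + (7/32)·4 + (1/8)·5 + (1/8)·6 + (1/8)·7 + (1/8)·8 = 77/16
Expected profit = 77/16 − 4 = 13/16 ≈ $0.81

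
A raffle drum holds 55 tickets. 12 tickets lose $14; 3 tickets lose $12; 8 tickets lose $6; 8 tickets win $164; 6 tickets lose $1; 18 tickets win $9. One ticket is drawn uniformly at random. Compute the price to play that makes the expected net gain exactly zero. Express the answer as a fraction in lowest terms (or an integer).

E[payout] = (12/55)·(-14) + (3/55)·(-12) + (8/55)·(-6) + (8/55)·164 + (6/55)·(-1) + (18/55)·9 = 1216/55
Fair fee = E[payout] = 1216/55

1216/55 dollars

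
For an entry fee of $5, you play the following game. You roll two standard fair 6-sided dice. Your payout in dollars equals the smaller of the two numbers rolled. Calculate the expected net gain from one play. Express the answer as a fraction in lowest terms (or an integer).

-89/36 dollars

Distribution of the smaller of the two numbers rolled: 1 w.p. 11/36, 2 w.p. 1/4, 3 w.p. 7/36, 4 w.p. 5/36, 5 w.p. 1/12, 6 w.p. 1/36
E[payout] = (11/36)·1 + (1/4)·2 + (7/36)·3 + (5/36)·4 + (1/12)·5 + (1/36)·6 = 91/36
Expected profit = 91/36 − 5 = -89/36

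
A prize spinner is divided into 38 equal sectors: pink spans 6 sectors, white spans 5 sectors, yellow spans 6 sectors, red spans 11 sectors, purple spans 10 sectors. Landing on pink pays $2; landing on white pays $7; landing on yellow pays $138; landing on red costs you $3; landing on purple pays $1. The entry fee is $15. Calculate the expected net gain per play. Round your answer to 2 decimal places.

$7.42

E[payout] = (6/38)·2 + (5/38)·7 + (6/38)·138 + (11/38)·(-3) + (10/38)·1 = 426/19
Expected profit = 426/19 − 15 = 141/19 ≈ $7.42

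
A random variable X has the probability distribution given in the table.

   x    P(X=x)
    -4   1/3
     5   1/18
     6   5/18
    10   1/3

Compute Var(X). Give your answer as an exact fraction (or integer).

11177/324

E[X] = (1/3)·(-4) + (1/18)·5 + (5/18)·6 + (1/3)·10 = 71/18
E[X²] = (1/3)·16 + (1/18)·25 + (5/18)·36 + (1/3)·100 = 901/18
Var(X) = 901/18 − (71/18)² = 11177/324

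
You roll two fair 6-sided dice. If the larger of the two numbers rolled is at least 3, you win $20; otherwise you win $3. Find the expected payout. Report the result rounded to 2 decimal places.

$18.11

E[payout] = (1/9)·3 + (8/9)·20 = 163/9
≈ $18.11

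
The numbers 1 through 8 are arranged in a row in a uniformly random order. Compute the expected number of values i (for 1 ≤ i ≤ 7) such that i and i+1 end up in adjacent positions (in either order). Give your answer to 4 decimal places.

1.7500

For each i ∈ {1,…,7}, let Xᵢ = 1 if i and i+1 are adjacent. P(Xᵢ=1) = 2·(8−1)!/8! = 2/8.
By linearity, E[ΣXᵢ] = (7)·(2/8) = 7/4.
≈ 1.7500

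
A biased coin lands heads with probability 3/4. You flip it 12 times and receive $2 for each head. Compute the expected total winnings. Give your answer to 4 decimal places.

$18.0000

E[#heads] = 12·3/4 = 9 (linearity over flips).
E[winnings] = 2·9 = 18.
≈ 18.0000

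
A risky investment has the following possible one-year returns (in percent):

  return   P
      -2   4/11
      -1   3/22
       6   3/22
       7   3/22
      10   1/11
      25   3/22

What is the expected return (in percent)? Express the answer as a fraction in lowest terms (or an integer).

E[X] = (4/11)·(-2) + (3/22)·(-1) + (3/22)·6 + (3/22)·7 + (1/11)·10 + (3/22)·25
     = 115/22

115/22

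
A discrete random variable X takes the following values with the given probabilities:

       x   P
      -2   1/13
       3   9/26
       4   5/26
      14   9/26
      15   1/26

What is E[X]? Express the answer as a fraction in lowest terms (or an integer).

E[X] = (1/13)·(-2) + (9/26)·3 + (5/26)·4 + (9/26)·14 + (1/26)·15
     = 92/13

92/13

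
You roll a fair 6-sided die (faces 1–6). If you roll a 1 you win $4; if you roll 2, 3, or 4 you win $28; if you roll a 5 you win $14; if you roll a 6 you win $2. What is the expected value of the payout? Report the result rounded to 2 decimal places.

$17.33

E[payout] = (1/6)·2 + (1/6)·4 + (1/6)·14 + (1/2)·28 = 52/3
≈ $17.33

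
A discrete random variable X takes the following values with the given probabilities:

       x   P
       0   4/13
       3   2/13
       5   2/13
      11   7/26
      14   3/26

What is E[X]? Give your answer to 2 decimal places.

5.81

E[X] = (4/13)·0 + (2/13)·3 + (2/13)·5 + (7/26)·11 + (3/26)·14
     = 151/26 ≈ 5.81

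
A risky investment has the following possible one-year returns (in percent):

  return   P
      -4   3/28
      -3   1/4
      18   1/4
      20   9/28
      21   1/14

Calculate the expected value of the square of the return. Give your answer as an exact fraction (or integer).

6861/28

E[X²] = (3/28)·16 + (1/4)·9 + (1/4)·324 + (9/28)·400 + (1/14)·441
     = 6861/28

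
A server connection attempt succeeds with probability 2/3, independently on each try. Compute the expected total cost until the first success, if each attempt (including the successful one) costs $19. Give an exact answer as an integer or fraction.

57/2 dollars

E[#attempts] = 1/p = 3/2; E[cost] = 19·3/2 = 57/2.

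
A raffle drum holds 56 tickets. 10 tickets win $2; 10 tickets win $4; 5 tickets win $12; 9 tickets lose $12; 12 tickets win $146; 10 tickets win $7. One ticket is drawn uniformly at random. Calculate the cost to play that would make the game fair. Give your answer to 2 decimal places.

E[payout] = (10/56)·2 + (10/56)·4 + (5/56)·12 + (9/56)·(-12) + (12/56)·146 + (10/56)·7 = 131/4
Fair fee = E[payout] = 131/4 ≈ $32.75

$32.75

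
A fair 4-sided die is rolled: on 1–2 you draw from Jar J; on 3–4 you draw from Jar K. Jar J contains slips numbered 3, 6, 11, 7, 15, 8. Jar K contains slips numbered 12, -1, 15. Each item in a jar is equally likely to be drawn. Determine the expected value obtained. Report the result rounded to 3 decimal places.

8.500

E[X | Jar J] = (3 + 6 + 11 + 7 + 15 + 8)/6 = 25/3
E[X | Jar K] = (12 − 1 + 15)/3 = 26/3
E[X] = (1/2)·25/3 + (1/2)·26/3 = 17/2 ≈ 8.500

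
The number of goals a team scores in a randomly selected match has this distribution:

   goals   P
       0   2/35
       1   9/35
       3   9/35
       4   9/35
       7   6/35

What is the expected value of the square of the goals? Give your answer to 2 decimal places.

E[X²] = (2/35)·0 + (9/35)·1 + (9/35)·9 + (9/35)·16 + (6/35)·49
     = 528/35 ≈ 15.09

15.09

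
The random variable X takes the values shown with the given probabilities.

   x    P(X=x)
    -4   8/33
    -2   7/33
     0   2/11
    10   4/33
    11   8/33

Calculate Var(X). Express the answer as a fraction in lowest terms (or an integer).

E[X] = (8/33)·(-4) + (7/33)·(-2) + (2/11)·0 + (4/33)·10 + (8/33)·11 = 82/33
E[X²] = (8/33)·16 + (7/33)·4 + (2/11)·0 + (4/33)·100 + (8/33)·121 = 508/11
Var(X) = 508/11 − (82/33)² = 43568/1089

43568/1089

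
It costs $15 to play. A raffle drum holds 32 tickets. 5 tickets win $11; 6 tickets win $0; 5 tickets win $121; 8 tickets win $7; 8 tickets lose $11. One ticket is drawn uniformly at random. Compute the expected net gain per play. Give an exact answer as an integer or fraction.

E[payout] = (5/32)·11 + (6/32)·0 + (5/32)·121 + (8/32)·7 + (8/32)·(-11) = 157/8
Expected profit = 157/8 − 15 = 37/8

37/8 dollars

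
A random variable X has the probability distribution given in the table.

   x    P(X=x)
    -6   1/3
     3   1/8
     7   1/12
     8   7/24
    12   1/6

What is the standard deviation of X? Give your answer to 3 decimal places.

7.003

E[X] = 79/24, E[X²] = 479/8
Var(X) = E[X²] − (E[X])² = 479/8 − 6241/576 = 28247/576
SD(X) = √(28247/576) ≈ 7.003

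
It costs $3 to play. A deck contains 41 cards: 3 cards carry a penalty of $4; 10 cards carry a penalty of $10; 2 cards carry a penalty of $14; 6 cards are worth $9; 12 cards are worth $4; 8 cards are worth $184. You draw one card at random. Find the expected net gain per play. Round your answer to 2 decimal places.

E[payout] = (3/41)·(-4) + (10/41)·(-10) + (2/41)·(-14) + (6/41)·9 + (12/41)·4 + (8/41)·184 = 1434/41
Expected profit = 1434/41 − 3 = 1311/41 ≈ $31.98

$31.98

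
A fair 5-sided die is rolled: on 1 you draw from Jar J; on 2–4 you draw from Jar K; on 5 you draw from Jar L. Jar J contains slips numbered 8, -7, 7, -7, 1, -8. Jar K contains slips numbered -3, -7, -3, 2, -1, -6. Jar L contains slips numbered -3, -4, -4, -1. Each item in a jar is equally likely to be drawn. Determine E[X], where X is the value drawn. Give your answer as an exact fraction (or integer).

-13/5

E[X | Jar J] = (8 − 7 + 7 − 7 + 1 − 8)/6 = -1
E[X | Jar K] = (-3 − 7 − 3 + 2 − 1 − 6)/6 = -3
E[X | Jar L] = (-3 − 4 − 4 − 1)/4 = -3
E[X] = (1/5)·(-1) + (3/5)·(-3) + (1/5)·(-3) = -13/5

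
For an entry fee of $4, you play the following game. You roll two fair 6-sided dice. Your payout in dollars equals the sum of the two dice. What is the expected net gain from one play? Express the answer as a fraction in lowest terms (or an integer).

$3

Distribution of the sum of the two dice: 2 w.p. 1/36, 3 w.p. 1/18, 4 w.p. 1/12, 5 w.p. 1/9, 6 w.p. 5/36, 7 w.p. 1/6, …
E[payout] = (1/36)·2 + (1/18)·3 + (1/12)·4 + (1/9)·5 + (5/36)·6 + (1/6)·7 + (5/36)·8 + (1/9)·9 + (1/12)·10 + (1/18)·11 + (1/36)·12 = 7
Expected profit = 7 − 4 = 3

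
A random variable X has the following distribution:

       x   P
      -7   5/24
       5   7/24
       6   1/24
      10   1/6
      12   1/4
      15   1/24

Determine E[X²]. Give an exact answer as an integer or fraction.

E[X²] = (5/24)·49 + (7/24)·25 + (1/24)·36 + (1/6)·100 + (1/4)·144 + (1/24)·225
     = 1945/24

1945/24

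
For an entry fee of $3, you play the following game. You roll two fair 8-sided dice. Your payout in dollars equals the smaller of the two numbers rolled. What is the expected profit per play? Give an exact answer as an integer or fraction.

Distribution of the smaller of the two numbers rolled: 1 w.p. 15/64, 2 w.p. 13/64, 3 w.p. 11/64, 4 w.p. 9/64, 5 w.p. 7/64, 6 w.p. 5/64, …
E[payout] = (15/64)·1 + (13/64)·2 + (11/64)·3 + (9/64)·4 + (7/64)·5 + (5/64)·6 + (3/64)·7 + (1/64)·8 = 51/16
Expected profit = 51/16 − 3 = 3/16

3/16 dollars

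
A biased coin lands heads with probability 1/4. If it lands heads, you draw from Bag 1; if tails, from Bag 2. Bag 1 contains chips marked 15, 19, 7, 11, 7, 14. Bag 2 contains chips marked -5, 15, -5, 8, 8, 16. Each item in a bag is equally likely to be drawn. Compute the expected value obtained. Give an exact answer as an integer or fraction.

E[X | Bag 1] = (15 + 19 + 7 + 11 + 7 + 14)/6 = 73/6
E[X | Bag 2] = (-5 + 15 − 5 + 8 + 8 + 16)/6 = 37/6
E[X] = (1/4)·73/6 + (3/4)·37/6 = 23/3

23/3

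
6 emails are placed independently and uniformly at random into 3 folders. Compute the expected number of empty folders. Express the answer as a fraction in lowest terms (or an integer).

64/243

Let Xⱼ=1 if folder j is empty. P(Xⱼ=1) = ((3-1)/3)^6 = 64/729.
By linearity, E[#empty] = 3·64/729 = 64/243.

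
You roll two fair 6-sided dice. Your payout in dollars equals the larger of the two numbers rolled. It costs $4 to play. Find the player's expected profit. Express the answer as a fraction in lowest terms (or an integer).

Distribution of the larger of the two numbers rolled: 1 w.p. 1/36, 2 w.p. 1/12, 3 w.p. 5/36, 4 w.p. 7/36, 5 w.p. 1/4, 6 w.p. 11/36
E[payout] = (1/36)·1 + (1/12)·2 + (5/36)·3 + (7/36)·4 + (1/4)·5 + (11/36)·6 = 161/36
Expected profit = 161/36 − 4 = 17/36

17/36 dollars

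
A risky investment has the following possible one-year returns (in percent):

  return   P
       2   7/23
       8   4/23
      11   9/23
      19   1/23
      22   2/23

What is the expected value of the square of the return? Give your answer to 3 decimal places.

117.478

E[X²] = (7/23)·4 + (4/23)·64 + (9/23)·121 + (1/23)·361 + (2/23)·484
     = 2702/23 ≈ 117.478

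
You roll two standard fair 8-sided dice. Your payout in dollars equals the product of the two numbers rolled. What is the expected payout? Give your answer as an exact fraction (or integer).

Distribution of the product of the two numbers rolled: 1 w.p. 1/64, 2 w.p. 1/32, 3 w.p. 1/32, 4 w.p. 3/64, 5 w.p. 1/32, 6 w.p. 1/16, …
E[payout] = (1/64)·1 + (1/32)·2 + (1/32)·3 + (3/64)·4 + (1/32)·5 + (1/16)·6 + (1/32)·7 + (1/16)·8 + (1/64)·9 + (1/32)·10 + (1/16)·12 + (1/32)·14 + (1/32)·15 + (3/64)·16 + (1/32)·18 + (1/32)·20 + (1/32)·21 + (1/16)·24 + (1/64)·25 + (1/32)·28 + (1/32)·30 + (1/32)·32 + (1/32)·35 + (1/64)·36 + (1/32)·40 + (1/32)·42 + (1/32)·48 + (1/64)·49 + (1/32)·56 + (1/64)·64 = 81/4

81/4 dollars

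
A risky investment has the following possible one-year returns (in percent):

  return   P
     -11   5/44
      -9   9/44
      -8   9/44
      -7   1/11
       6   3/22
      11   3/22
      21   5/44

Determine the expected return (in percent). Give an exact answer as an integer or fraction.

E[X] = (5/44)·(-11) + (9/44)·(-9) + (9/44)·(-8) + (1/11)·(-7) + (3/22)·6 + (3/22)·11 + (5/44)·21
     = -29/44

-29/44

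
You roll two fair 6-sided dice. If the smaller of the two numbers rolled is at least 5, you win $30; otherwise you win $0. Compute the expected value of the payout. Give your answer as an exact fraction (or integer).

10/3 dollars

E[payout] = (8/9)·0 + (1/9)·30 = 10/3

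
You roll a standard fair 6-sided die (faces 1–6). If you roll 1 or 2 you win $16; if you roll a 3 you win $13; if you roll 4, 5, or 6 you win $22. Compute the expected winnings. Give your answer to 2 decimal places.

E[payout] = (1/6)·13 + (1/3)·16 + (1/2)·22 = 37/2
≈ $18.50

$18.50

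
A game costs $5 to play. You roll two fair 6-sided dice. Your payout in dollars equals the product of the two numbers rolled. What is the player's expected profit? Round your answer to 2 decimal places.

Distribution of the product of the two numbers rolled: 1 w.p. 1/36, 2 w.p. 1/18, 3 w.p. 1/18, 4 w.p. 1/12, 5 w.p. 1/18, 6 w.p. 1/9, …
E[payout] = (1/36)·1 + (1/18)·2 + (1/18)·3 + (1/12)·4 + (1/18)·5 + (1/9)·6 + (1/18)·8 + (1/36)·9 + (1/18)·10 + (1/9)·12 + (1/18)·15 + (1/36)·16 + (1/18)·18 + (1/18)·20 + (1/18)·24 + (1/36)·25 + (1/18)·30 + (1/36)·36 = 49/4
Expected profit = 49/4 − 5 = 29/4 ≈ $7.25

$7.25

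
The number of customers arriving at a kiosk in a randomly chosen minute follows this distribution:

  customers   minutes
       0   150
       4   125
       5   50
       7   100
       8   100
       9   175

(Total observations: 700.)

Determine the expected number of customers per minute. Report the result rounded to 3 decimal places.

5.464

Total = 700, so P(customers=0) = 150/700, etc.
E[X] = (3/14)·0 + (5/28)·4 + (1/14)·5 + (1/7)·7 + (1/7)·8 + (1/4)·9
     = 153/28 ≈ 5.464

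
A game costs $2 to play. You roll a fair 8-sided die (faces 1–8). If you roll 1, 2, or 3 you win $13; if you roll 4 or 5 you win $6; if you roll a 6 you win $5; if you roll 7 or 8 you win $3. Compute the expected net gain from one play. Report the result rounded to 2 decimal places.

E[payout] = (1/4)·3 + (1/8)·5 + (1/4)·6 + (3/8)·13 = 31/4
Expected profit = 31/4 − 2 = 23/4 ≈ $5.75

$5.75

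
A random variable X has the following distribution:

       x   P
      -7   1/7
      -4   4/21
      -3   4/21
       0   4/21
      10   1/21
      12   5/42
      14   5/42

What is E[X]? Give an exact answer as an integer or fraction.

E[X] = (1/7)·(-7) + (4/21)·(-4) + (4/21)·(-3) + (4/21)·0 + (1/21)·10 + (5/42)·12 + (5/42)·14
     = 26/21

26/21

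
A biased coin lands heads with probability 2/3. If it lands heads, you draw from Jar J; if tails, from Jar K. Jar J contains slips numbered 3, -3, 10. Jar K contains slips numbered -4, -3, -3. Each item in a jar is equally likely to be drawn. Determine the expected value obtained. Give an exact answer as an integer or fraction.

E[X | Jar J] = (3 − 3 + 10)/3 = 10/3
E[X | Jar K] = (-4 − 3 − 3)/3 = -10/3
E[X] = (2/3)·10/3 + (1/3)·(-10/3) = 10/9

10/9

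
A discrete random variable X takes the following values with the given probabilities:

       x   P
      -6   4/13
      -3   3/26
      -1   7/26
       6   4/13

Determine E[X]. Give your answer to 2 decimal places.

E[X] = (4/13)·(-6) + (3/26)·(-3) + (7/26)·(-1) + (4/13)·6
     = -8/13 ≈ -0.62

-0.62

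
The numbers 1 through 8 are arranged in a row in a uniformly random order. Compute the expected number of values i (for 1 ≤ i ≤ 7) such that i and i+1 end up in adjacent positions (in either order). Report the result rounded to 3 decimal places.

1.750

For each i ∈ {1,…,7}, let Xᵢ = 1 if i and i+1 are adjacent. P(Xᵢ=1) = 2·(8−1)!/8! = 2/8.
By linearity, E[ΣXᵢ] = (7)·(2/8) = 7/4.
≈ 1.750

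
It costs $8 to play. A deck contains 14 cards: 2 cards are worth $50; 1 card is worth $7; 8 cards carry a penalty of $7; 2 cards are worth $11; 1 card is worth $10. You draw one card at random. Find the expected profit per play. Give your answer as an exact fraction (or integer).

-29/14 dollars

E[payout] = (2/14)·50 + (1/14)·7 + (8/14)·(-7) + (2/14)·11 + (1/14)·10 = 83/14
Expected profit = 83/14 − 8 = -29/14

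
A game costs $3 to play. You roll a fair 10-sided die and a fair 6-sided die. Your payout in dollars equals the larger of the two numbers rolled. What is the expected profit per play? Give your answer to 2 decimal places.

$3.08

Distribution of the larger of the two numbers rolled: 1 w.p. 1/60, 2 w.p. 1/20, 3 w.p. 1/12, 4 w.p. 7/60, 5 w.p. 3/20, 6 w.p. 11/60, …
E[payout] = (1/60)·1 + (1/20)·2 + (1/12)·3 + (7/60)·4 + (3/20)·5 + (11/60)·6 + (1/10)·7 + (1/10)·8 + (1/10)·9 + (1/10)·10 = 73/12
Expected profit = 73/12 − 3 = 37/12 ≈ $3.08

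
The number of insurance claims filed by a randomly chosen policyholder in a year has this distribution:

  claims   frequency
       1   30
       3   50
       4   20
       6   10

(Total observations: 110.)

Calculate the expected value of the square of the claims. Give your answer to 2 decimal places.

10.55

Total = 110, so P(claims=1) = 30/110, etc.
E[X²] = (3/11)·1 + (5/11)·9 + (2/11)·16 + (1/11)·36
     = 116/11 ≈ 10.55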